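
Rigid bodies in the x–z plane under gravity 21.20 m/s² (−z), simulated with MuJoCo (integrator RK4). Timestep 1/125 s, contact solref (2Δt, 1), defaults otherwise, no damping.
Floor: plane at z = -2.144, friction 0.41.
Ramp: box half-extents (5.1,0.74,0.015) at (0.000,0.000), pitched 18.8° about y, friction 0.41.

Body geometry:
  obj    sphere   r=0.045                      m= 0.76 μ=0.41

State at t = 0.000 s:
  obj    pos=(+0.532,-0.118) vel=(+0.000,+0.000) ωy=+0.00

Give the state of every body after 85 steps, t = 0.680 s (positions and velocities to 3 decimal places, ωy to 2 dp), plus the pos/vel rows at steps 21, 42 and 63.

State at t = 0.680 s:
  obj    pos=(+1.600,-0.481) vel=(+3.141,-1.069) ωy=+73.73

Key-timestep trajectory:
   step    t(s)  obj.x    obj.z    obj.vx   obj.vz 
     21  0.1680   +0.597  -0.140  +0.776  -0.264
     42  0.3360   +0.793  -0.207  +1.552  -0.528
     63  0.5040   +1.119  -0.318  +2.328  -0.792


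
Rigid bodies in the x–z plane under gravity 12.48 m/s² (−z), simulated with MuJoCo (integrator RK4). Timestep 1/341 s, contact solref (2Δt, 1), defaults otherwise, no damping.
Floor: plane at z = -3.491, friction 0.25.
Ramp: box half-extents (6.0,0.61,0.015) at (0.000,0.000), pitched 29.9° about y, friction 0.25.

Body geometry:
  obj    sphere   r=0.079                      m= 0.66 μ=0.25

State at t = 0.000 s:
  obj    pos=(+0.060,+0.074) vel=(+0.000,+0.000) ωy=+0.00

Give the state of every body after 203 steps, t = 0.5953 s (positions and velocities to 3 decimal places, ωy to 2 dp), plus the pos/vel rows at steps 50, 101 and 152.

State at t = 0.5953 s:
  obj    pos=(+0.743,-0.319) vel=(+2.293,-1.319) ωy=+33.48

Key-timestep trajectory:
   step    t(s)  obj.x    obj.z    obj.vx   obj.vz 
     50  0.1466   +0.101  +0.050  +0.565  -0.325
    101  0.2962   +0.229  -0.023  +1.141  -0.656
    152  0.4457   +0.443  -0.146  +1.717  -0.987


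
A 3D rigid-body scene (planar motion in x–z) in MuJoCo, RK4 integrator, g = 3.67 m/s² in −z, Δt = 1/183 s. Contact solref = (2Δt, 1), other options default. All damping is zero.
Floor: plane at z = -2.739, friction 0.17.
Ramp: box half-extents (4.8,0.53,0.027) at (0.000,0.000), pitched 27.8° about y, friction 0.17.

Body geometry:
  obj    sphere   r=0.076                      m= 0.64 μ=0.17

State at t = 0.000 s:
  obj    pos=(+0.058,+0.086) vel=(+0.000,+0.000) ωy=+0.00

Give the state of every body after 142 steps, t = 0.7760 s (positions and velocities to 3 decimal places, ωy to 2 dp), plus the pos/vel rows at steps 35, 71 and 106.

State at t = 0.7760 s:
  obj    pos=(+0.384,-0.086) vel=(+0.839,-0.443) ωy=+12.48

Key-timestep trajectory:
   step    t(s)  obj.x    obj.z    obj.vx   obj.vz 
     35  0.1913   +0.078  +0.075  +0.207  -0.109
     71  0.3880   +0.139  +0.043  +0.420  -0.221
    106  0.5792   +0.239  -0.010  +0.627  -0.330


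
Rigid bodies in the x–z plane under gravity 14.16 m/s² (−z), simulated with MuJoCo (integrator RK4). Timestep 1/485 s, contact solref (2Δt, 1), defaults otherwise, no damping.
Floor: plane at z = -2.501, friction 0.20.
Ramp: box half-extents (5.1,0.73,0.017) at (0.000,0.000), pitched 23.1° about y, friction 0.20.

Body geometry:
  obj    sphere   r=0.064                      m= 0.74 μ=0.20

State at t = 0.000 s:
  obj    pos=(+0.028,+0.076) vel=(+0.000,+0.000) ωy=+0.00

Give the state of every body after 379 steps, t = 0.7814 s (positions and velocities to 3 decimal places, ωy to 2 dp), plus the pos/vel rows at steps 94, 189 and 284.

State at t = 0.7814 s:
  obj    pos=(+1.143,-0.399) vel=(+2.852,-1.217) ωy=+48.45

Key-timestep trajectory:
   step    t(s)  obj.x    obj.z    obj.vx   obj.vz 
     94  0.1938   +0.097  +0.047  +0.708  -0.302
    189  0.3897   +0.305  -0.042  +1.423  -0.607
    284  0.5856   +0.654  -0.191  +2.137  -0.912


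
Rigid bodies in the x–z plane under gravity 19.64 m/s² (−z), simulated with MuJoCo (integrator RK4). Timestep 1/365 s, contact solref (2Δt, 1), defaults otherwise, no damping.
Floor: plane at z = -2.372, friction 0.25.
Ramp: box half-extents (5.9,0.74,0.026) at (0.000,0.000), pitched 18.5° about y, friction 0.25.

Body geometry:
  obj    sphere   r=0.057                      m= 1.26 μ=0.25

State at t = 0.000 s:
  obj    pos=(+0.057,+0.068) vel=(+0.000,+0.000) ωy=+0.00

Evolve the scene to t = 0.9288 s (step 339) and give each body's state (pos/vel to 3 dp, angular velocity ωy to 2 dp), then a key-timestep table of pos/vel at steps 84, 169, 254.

State at t = 0.9288 s:
  obj    pos=(+1.878,-0.541) vel=(+3.921,-1.312) ωy=+72.52

Key-timestep trajectory:
   step    t(s)  obj.x    obj.z    obj.vx   obj.vz 
     84  0.2301   +0.169  +0.031  +0.972  -0.325
    169  0.4630   +0.510  -0.083  +1.955  -0.654
    254  0.6959   +1.079  -0.274  +2.938  -0.983


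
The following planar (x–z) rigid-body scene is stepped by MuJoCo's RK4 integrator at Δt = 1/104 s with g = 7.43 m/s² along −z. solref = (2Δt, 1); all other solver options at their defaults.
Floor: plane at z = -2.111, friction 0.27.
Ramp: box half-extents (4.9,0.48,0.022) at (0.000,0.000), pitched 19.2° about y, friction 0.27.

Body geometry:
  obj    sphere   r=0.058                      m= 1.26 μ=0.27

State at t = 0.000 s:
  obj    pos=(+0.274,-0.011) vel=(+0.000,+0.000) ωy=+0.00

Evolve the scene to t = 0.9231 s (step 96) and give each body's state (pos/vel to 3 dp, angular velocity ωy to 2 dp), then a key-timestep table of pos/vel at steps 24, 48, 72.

State at t = 0.9231 s:
  obj    pos=(+0.976,-0.255) vel=(+1.522,-0.530) ωy=+27.77

Key-timestep trajectory:
   step    t(s)  obj.x    obj.z    obj.vx   obj.vz 
     24  0.2308   +0.318  -0.026  +0.381  -0.133
     48  0.4615   +0.450  -0.072  +0.761  -0.265
     72  0.6923   +0.669  -0.148  +1.141  -0.397


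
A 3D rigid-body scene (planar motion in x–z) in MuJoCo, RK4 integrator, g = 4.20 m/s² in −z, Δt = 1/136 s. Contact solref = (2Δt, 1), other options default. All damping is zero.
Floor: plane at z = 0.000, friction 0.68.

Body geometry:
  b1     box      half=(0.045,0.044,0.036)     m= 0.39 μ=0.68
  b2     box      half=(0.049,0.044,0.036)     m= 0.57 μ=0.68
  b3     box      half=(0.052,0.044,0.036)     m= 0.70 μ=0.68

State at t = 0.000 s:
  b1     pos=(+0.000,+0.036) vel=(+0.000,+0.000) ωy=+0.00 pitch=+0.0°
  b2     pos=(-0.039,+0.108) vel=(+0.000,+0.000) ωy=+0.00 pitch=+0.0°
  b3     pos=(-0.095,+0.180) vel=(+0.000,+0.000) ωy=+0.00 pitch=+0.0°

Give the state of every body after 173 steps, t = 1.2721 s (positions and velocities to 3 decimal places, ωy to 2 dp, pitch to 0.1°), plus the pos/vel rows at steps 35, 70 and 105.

State at t = 1.2721 s:
  b1     pos=(+0.000,+0.036) vel=(+0.000,+0.000) ωy=+0.00 pitch=+0.0°
  b2     pos=(-0.088,+0.049) vel=(+0.000,+0.000) ωy=+0.00 pitch=-90.0°
  b3     pos=(-0.299,+0.036) vel=(+0.000,+0.000) ωy=+0.00 pitch=+180.0°

Key-timestep trajectory:
   step    t(s)  b1.x    b1.z    b1.vx   b1.vz   b2.x    b2.z    b2.vx   b2.vz   b3.x    b3.z    b3.vx   b3.vz 
     35  0.2574   +0.000  +0.036  +0.001  +0.000   -0.054  +0.107  -0.135  -0.036   -0.135  +0.149  -0.300  -0.345
     70  0.5147   +0.000  +0.036  +0.000  +0.000   -0.089  +0.048  +0.073  +0.066   -0.220  +0.057  -0.210  +0.129
    105  0.7721   +0.000  +0.036  +0.000  +0.000   -0.088  +0.049  +0.000  +0.000   -0.265  +0.060  -0.196  -0.062


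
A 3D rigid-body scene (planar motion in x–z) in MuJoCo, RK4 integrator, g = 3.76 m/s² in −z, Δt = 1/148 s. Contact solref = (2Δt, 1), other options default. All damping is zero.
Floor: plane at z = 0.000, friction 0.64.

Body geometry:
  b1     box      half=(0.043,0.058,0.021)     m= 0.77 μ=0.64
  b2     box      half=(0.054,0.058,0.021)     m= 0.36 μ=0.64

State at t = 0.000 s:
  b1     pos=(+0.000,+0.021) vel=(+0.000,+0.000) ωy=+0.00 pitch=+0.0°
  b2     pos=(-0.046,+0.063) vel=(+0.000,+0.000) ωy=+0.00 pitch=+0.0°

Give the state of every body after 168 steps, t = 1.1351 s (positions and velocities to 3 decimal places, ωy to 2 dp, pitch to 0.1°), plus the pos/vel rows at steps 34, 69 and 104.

State at t = 1.1351 s:
  b1     pos=(+0.000,+0.021) vel=(+0.000,+0.000) ωy=+0.00 pitch=+0.0°
  b2     pos=(-0.061,+0.054) vel=(+0.000,+0.000) ωy=+0.01 pitch=-46.6°

Key-timestep trajectory:
   step    t(s)  b1.x    b1.z    b1.vx   b1.vz   b2.x    b2.z    b2.vx   b2.vz 
     34  0.2297   +0.000  +0.021  +0.000  +0.000   -0.051  +0.062  -0.049  -0.025
     69  0.4662   +0.000  +0.021  +0.000  +0.000   -0.068  +0.056  -0.045  +0.011
    104  0.7027   +0.000  +0.021  +0.000  +0.000   -0.063  +0.055  +0.096  -0.030


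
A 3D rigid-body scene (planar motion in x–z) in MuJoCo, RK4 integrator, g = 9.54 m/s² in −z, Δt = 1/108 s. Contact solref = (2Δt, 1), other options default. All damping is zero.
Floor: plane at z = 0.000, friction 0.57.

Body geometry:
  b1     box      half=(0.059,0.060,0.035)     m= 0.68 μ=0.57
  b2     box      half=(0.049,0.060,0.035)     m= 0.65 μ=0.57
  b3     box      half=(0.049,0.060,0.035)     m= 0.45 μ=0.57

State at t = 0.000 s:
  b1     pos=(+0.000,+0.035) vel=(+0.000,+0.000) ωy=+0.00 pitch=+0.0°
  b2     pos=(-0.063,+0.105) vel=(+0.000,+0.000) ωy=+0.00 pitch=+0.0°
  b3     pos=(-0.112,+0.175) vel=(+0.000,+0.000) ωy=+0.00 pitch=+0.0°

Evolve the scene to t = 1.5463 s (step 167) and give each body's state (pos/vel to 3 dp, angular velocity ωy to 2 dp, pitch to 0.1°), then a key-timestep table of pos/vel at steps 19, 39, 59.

State at t = 1.5463 s:
  b1     pos=(+0.000,+0.035) vel=(+0.000,+0.000) ωy=+0.00 pitch=+0.0°
  b2     pos=(-0.108,+0.049) vel=(+0.000,+0.000) ωy=+0.00 pitch=-90.0°
  b3     pos=(-0.311,+0.035) vel=(+0.000,+0.000) ωy=+0.00 pitch=+180.0°

Key-timestep trajectory:
   step    t(s)  b1.x    b1.z    b1.vx   b1.vz   b2.x    b2.z    b2.vx   b2.vz   b3.x    b3.z    b3.vx   b3.vz 
     19  0.1759   +0.000  +0.035  +0.001  +0.000   -0.081  +0.097  -0.218  -0.167   -0.160  +0.130  -0.493  -0.734
     39  0.3611   +0.000  +0.035  +0.000  +0.000   -0.114  +0.052  +0.062  -0.005   -0.245  +0.059  -0.258  +0.084
     59  0.5463   +0.000  +0.035  +0.000  +0.000   -0.108  +0.049  +0.003  +0.002   -0.297  +0.047  -0.399  -0.299


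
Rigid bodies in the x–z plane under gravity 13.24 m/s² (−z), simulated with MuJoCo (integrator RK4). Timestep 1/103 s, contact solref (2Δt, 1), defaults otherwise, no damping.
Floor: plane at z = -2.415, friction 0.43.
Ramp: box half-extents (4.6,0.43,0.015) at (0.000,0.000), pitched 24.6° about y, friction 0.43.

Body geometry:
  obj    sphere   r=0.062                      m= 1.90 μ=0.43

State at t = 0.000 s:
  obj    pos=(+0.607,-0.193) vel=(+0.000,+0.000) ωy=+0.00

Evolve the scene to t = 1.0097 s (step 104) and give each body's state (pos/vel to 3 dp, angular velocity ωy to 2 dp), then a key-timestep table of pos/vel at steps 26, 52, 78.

State at t = 1.0097 s:
  obj    pos=(+2.432,-1.029) vel=(+3.614,-1.654) ωy=+64.10

Key-timestep trajectory:
   step    t(s)  obj.x    obj.z    obj.vx   obj.vz 
     26  0.2524   +0.721  -0.246  +0.904  -0.414
     52  0.5049   +1.063  -0.402  +1.807  -0.827
     78  0.7573   +1.633  -0.663  +2.710  -1.241


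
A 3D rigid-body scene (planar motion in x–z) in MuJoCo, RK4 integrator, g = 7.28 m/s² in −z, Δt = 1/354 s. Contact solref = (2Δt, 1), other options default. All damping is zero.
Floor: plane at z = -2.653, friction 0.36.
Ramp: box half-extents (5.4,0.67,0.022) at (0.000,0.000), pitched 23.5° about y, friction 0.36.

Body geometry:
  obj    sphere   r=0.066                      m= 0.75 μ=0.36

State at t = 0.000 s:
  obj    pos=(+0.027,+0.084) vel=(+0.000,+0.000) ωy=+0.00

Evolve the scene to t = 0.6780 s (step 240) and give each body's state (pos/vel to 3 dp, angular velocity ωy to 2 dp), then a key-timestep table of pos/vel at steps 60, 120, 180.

State at t = 0.6780 s:
  obj    pos=(+0.464,-0.106) vel=(+1.289,-0.561) ωy=+21.30

Key-timestep trajectory:
   step    t(s)  obj.x    obj.z    obj.vx   obj.vz 
     60  0.1695   +0.054  +0.072  +0.322  -0.140
    120  0.3390   +0.136  +0.037  +0.645  -0.280
    180  0.5085   +0.273  -0.023  +0.967  -0.420


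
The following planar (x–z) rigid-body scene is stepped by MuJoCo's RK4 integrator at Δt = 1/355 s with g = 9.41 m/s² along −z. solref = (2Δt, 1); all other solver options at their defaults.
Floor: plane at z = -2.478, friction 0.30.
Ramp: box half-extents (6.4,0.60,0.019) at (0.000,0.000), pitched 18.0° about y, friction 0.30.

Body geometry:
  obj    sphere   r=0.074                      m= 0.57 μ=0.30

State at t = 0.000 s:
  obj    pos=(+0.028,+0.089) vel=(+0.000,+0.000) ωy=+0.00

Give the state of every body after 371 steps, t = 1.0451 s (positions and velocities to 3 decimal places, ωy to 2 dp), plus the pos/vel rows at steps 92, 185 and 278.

State at t = 1.0451 s:
  obj    pos=(+1.107,-0.262) vel=(+2.064,-0.671) ωy=+29.33

Key-timestep trajectory:
   step    t(s)  obj.x    obj.z    obj.vx   obj.vz 
     92  0.2592   +0.094  +0.067  +0.512  -0.166
    185  0.5211   +0.296  +0.002  +1.029  -0.334
    278  0.7831   +0.634  -0.108  +1.547  -0.503


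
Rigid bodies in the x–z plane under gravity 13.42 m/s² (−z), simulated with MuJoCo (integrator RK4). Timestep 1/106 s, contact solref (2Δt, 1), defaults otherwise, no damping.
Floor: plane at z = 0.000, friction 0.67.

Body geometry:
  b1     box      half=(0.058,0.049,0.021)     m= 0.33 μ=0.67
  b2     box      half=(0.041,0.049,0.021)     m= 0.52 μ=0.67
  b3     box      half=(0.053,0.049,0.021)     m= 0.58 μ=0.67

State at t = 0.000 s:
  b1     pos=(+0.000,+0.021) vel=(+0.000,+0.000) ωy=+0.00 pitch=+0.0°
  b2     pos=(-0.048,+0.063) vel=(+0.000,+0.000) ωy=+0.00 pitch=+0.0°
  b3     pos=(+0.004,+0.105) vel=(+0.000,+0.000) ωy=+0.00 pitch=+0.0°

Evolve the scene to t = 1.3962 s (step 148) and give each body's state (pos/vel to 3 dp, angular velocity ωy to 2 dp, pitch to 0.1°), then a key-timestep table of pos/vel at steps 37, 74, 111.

State at t = 1.3962 s:
  b1     pos=(+0.000,+0.021) vel=(+0.000,+0.000) ωy=+0.00 pitch=+0.0°
  b2     pos=(-0.050,+0.063) vel=(-0.001,+0.000) ωy=+0.00 pitch=-0.2°
  b3     pos=(+0.015,+0.091) vel=(+0.001,-0.001) ωy=-0.05 pitch=+38.6°

Key-timestep trajectory:
   step    t(s)  b1.x    b1.z    b1.vx   b1.vz   b2.x    b2.z    b2.vx   b2.vz   b3.x    b3.z    b3.vx   b3.vz 
     37  0.3491   +0.000  +0.021  +0.000  +0.000   -0.048  +0.063  -0.001  +0.000   +0.014  +0.093  +0.002  -0.001
     74  0.6981   +0.000  +0.021  +0.000  +0.000   -0.049  +0.063  -0.001  +0.000   +0.014  +0.092  +0.001  -0.001
    111  1.0472   +0.000  +0.021  +0.000  +0.000   -0.049  +0.063  -0.001  +0.000   +0.015  +0.092  +0.001  -0.001


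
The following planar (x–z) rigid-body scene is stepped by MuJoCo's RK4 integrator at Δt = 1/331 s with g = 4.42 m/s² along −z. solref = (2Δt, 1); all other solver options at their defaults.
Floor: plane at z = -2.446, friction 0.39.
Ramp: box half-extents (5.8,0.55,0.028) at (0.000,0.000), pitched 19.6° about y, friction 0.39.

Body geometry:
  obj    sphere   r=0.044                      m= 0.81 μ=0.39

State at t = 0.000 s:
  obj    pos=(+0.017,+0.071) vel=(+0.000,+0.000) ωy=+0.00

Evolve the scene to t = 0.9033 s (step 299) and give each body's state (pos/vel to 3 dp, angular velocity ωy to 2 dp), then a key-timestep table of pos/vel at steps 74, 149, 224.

State at t = 0.9033 s:
  obj    pos=(+0.424,-0.075) vel=(+0.901,-0.321) ωy=+21.74

Key-timestep trajectory:
   step    t(s)  obj.x    obj.z    obj.vx   obj.vz 
     74  0.2236   +0.042  +0.062  +0.223  -0.079
    149  0.4502   +0.118  +0.034  +0.449  -0.160
    224  0.6767   +0.245  -0.011  +0.675  -0.240


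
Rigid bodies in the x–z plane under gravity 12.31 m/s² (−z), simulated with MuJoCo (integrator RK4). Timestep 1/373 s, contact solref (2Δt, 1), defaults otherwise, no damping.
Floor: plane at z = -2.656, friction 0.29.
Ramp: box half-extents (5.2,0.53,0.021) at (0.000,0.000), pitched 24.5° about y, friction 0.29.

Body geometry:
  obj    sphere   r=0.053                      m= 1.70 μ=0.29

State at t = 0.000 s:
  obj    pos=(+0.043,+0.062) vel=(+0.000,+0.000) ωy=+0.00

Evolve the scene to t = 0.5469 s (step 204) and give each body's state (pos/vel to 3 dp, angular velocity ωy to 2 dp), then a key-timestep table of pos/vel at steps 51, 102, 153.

State at t = 0.5469 s:
  obj    pos=(+0.539,-0.164) vel=(+1.815,-0.827) ωy=+37.62

Key-timestep trajectory:
   step    t(s)  obj.x    obj.z    obj.vx   obj.vz 
     51  0.1367   +0.074  +0.048  +0.454  -0.207
    102  0.2735   +0.167  +0.005  +0.907  -0.414
    153  0.4102   +0.322  -0.065  +1.361  -0.620


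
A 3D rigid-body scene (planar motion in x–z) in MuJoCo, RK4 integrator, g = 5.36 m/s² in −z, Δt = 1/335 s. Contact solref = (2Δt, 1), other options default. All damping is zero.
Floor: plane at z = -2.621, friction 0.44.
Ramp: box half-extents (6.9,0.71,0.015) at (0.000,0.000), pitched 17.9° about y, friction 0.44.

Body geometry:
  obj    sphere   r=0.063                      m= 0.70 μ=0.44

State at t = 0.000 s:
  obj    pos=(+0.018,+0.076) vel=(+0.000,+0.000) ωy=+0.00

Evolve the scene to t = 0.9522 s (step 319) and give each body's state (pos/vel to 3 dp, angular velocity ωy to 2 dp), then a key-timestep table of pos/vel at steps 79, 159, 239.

State at t = 0.9522 s:
  obj    pos=(+0.526,-0.088) vel=(+1.066,-0.344) ωy=+17.78

Key-timestep trajectory:
   step    t(s)  obj.x    obj.z    obj.vx   obj.vz 
     79  0.2358   +0.049  +0.066  +0.264  -0.085
    159  0.4746   +0.144  +0.035  +0.532  -0.172
    239  0.7134   +0.303  -0.016  +0.799  -0.258


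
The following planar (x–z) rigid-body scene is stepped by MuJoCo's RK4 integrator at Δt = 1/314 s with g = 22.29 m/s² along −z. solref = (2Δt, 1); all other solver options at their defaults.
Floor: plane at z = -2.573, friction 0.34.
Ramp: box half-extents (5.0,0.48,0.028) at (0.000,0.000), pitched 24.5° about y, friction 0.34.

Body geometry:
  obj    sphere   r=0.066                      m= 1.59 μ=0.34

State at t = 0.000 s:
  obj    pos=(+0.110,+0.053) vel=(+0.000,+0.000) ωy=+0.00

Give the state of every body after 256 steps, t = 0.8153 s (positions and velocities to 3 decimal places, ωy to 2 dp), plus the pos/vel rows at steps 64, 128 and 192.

State at t = 0.8153 s:
  obj    pos=(+2.107,-0.857) vel=(+4.898,-2.232) ωy=+81.55

Key-timestep trajectory:
   step    t(s)  obj.x    obj.z    obj.vx   obj.vz 
     64  0.2038   +0.235  -0.004  +1.225  -0.558
    128  0.4076   +0.609  -0.174  +2.449  -1.116
    192  0.6115   +1.233  -0.459  +3.674  -1.674


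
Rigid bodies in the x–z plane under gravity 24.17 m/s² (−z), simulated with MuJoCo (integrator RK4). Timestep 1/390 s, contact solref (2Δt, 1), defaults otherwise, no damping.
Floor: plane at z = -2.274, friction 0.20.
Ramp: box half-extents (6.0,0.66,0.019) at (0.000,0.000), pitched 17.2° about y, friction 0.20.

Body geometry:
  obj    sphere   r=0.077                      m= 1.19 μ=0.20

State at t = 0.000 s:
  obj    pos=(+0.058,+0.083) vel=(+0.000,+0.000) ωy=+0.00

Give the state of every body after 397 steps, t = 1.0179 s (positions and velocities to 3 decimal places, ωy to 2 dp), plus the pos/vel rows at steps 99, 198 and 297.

State at t = 1.0179 s:
  obj    pos=(+2.585,-0.700) vel=(+4.965,-1.537) ωy=+67.49

Key-timestep trajectory:
   step    t(s)  obj.x    obj.z    obj.vx   obj.vz 
     99  0.2538   +0.215  +0.034  +1.238  -0.383
    198  0.5077   +0.687  -0.112  +2.476  -0.766
    297  0.7615   +1.472  -0.355  +3.714  -1.150


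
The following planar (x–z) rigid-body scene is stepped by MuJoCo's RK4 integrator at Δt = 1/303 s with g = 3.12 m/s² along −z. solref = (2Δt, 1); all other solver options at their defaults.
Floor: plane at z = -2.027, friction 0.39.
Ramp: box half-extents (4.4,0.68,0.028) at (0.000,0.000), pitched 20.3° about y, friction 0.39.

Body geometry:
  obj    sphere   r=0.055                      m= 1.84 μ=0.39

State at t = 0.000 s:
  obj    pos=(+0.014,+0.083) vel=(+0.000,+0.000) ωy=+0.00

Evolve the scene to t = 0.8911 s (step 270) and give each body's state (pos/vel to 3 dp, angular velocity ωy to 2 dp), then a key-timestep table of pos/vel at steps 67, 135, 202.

State at t = 0.8911 s:
  obj    pos=(+0.302,-0.023) vel=(+0.646,-0.239) ωy=+12.52

Key-timestep trajectory:
   step    t(s)  obj.x    obj.z    obj.vx   obj.vz 
     67  0.2211   +0.032  +0.077  +0.160  -0.059
    135  0.4455   +0.086  +0.057  +0.323  -0.120
    202  0.6667   +0.175  +0.024  +0.483  -0.179


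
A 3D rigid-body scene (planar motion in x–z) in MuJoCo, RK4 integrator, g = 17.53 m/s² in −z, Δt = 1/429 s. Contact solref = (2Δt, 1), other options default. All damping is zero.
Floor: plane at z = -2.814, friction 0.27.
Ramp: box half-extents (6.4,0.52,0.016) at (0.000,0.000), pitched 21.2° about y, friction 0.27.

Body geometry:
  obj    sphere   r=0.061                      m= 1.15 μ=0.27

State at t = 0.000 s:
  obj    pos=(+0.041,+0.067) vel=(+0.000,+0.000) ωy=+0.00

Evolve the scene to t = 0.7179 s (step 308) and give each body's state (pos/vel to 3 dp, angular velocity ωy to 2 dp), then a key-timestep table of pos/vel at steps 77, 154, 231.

State at t = 0.7179 s:
  obj    pos=(+1.129,-0.355) vel=(+3.031,-1.176) ωy=+53.29

Key-timestep trajectory:
   step    t(s)  obj.x    obj.z    obj.vx   obj.vz 
     77  0.1795   +0.109  +0.040  +0.758  -0.294
    154  0.3590   +0.313  -0.039  +1.516  -0.588
    231  0.5385   +0.653  -0.171  +2.273  -0.882


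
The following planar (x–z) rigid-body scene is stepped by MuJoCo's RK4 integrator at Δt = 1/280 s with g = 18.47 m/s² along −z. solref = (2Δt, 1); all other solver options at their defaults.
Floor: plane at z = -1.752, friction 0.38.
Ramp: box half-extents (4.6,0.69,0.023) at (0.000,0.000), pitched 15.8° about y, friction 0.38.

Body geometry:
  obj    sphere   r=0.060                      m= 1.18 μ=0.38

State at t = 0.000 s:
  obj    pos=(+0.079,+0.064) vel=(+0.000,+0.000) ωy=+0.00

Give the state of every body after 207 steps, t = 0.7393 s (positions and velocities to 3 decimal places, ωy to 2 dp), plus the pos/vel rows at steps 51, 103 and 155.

State at t = 0.7393 s:
  obj    pos=(+1.024,-0.203) vel=(+2.555,-0.723) ωy=+44.25

Key-timestep trajectory:
   step    t(s)  obj.x    obj.z    obj.vx   obj.vz 
     51  0.1821   +0.136  +0.048  +0.630  -0.178
    103  0.3679   +0.313  -0.002  +1.272  -0.360
    155  0.5536   +0.609  -0.086  +1.913  -0.541


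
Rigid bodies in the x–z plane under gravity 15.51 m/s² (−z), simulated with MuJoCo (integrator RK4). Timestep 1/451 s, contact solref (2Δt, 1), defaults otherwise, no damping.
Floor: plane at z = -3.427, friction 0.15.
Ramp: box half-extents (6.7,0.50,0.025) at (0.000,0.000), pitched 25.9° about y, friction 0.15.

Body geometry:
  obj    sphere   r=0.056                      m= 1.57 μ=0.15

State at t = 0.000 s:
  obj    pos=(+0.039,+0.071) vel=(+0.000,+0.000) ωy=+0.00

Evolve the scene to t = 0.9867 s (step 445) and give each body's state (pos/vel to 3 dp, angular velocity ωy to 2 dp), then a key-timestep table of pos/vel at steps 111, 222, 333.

State at t = 0.9867 s:
  obj    pos=(+2.158,-0.958) vel=(+4.295,-2.086) ωy=+85.25

Key-timestep trajectory:
   step    t(s)  obj.x    obj.z    obj.vx   obj.vz 
    111  0.2461   +0.171  +0.007  +1.072  -0.520
    222  0.4922   +0.567  -0.185  +2.143  -1.041
    333  0.7384   +1.226  -0.505  +3.214  -1.561


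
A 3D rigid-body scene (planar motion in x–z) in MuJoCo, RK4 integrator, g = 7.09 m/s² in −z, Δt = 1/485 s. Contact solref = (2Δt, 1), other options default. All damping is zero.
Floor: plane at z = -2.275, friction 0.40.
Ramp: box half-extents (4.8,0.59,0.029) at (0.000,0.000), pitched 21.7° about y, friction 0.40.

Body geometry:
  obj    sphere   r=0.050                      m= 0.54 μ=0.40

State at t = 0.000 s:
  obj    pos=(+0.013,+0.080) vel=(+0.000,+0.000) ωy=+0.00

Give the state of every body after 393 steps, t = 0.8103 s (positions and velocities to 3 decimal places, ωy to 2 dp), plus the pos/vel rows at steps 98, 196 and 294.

State at t = 0.8103 s:
  obj    pos=(+0.584,-0.147) vel=(+1.410,-0.561) ωy=+30.34

Key-timestep trajectory:
   step    t(s)  obj.x    obj.z    obj.vx   obj.vz 
     98  0.2021   +0.048  +0.066  +0.352  -0.140
    196  0.4041   +0.155  +0.023  +0.703  -0.280
    294  0.6062   +0.333  -0.047  +1.055  -0.420


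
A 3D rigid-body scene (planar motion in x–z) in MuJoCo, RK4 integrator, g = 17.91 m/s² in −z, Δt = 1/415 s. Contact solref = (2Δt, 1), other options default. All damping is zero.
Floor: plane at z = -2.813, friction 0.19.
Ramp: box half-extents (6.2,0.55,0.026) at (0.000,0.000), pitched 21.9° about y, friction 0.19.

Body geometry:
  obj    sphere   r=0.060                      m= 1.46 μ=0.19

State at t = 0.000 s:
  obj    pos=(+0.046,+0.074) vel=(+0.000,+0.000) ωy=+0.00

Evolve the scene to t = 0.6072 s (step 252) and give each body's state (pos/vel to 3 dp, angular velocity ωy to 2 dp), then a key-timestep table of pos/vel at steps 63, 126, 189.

State at t = 0.6072 s:
  obj    pos=(+0.862,-0.254) vel=(+2.689,-1.081) ωy=+48.28

Key-timestep trajectory:
   step    t(s)  obj.x    obj.z    obj.vx   obj.vz 
     63  0.1518   +0.097  +0.054  +0.672  -0.270
    126  0.3036   +0.250  -0.008  +1.344  -0.540
    189  0.4554   +0.505  -0.110  +2.016  -0.811


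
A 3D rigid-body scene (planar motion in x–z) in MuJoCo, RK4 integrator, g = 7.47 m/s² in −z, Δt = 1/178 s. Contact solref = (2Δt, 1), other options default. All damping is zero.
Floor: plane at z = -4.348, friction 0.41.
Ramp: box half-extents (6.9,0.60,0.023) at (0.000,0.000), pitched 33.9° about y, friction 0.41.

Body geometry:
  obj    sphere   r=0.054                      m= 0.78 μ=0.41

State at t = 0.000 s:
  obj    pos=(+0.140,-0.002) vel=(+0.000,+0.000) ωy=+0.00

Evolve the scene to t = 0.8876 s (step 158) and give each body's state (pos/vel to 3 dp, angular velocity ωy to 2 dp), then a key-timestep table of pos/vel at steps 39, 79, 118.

State at t = 0.8876 s:
  obj    pos=(+1.113,-0.655) vel=(+2.193,-1.473) ωy=+48.91

Key-timestep trajectory:
   step    t(s)  obj.x    obj.z    obj.vx   obj.vz 
     39  0.2191   +0.200  -0.041  +0.541  -0.364
     79  0.4438   +0.384  -0.165  +1.096  -0.737
    118  0.6629   +0.683  -0.366  +1.638  -1.100


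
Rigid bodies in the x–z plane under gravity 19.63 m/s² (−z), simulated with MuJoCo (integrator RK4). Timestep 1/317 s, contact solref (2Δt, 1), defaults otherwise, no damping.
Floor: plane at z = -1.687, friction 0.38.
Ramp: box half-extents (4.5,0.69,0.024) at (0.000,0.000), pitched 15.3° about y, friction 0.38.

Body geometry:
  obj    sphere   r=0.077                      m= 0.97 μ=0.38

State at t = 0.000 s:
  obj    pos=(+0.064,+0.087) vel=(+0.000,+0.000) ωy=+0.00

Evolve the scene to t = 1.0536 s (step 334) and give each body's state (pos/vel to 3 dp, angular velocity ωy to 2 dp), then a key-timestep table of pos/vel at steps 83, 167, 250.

State at t = 1.0536 s:
  obj    pos=(+2.045,-0.455) vel=(+3.760,-1.029) ωy=+50.62

Key-timestep trajectory:
   step    t(s)  obj.x    obj.z    obj.vx   obj.vz 
     83  0.2618   +0.186  +0.054  +0.935  -0.256
    167  0.5268   +0.559  -0.048  +1.880  -0.514
    250  0.7886   +1.174  -0.216  +2.815  -0.770


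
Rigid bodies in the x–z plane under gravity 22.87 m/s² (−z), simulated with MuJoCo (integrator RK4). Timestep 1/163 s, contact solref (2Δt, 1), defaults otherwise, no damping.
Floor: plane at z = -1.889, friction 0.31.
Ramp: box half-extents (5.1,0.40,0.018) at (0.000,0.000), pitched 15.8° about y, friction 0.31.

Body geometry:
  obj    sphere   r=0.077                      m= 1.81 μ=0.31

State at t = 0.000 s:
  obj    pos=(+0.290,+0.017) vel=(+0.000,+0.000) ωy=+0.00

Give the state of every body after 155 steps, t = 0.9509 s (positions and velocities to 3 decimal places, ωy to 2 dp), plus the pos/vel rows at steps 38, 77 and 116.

State at t = 0.9509 s:
  obj    pos=(+2.225,-0.531) vel=(+4.070,-1.152) ωy=+54.92

Key-timestep trajectory:
   step    t(s)  obj.x    obj.z    obj.vx   obj.vz 
     38  0.2331   +0.406  -0.016  +0.998  -0.282
     77  0.4724   +0.768  -0.118  +2.022  -0.572
    116  0.7117   +1.374  -0.290  +3.046  -0.862


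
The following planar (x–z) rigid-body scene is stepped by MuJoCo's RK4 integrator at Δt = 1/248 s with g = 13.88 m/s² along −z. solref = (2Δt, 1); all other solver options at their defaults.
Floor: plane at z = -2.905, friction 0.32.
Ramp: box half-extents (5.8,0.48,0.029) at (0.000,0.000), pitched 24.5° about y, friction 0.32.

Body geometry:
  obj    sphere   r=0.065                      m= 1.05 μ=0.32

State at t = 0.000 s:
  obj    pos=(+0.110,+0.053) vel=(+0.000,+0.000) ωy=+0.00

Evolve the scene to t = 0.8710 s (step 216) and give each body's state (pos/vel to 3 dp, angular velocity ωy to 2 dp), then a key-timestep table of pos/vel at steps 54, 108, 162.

State at t = 0.8710 s:
  obj    pos=(+1.529,-0.594) vel=(+3.259,-1.485) ωy=+55.08

Key-timestep trajectory:
   step    t(s)  obj.x    obj.z    obj.vx   obj.vz 
     54  0.2177   +0.199  +0.013  +0.815  -0.371
    108  0.4355   +0.465  -0.109  +1.629  -0.743
    162  0.6532   +0.908  -0.311  +2.444  -1.114


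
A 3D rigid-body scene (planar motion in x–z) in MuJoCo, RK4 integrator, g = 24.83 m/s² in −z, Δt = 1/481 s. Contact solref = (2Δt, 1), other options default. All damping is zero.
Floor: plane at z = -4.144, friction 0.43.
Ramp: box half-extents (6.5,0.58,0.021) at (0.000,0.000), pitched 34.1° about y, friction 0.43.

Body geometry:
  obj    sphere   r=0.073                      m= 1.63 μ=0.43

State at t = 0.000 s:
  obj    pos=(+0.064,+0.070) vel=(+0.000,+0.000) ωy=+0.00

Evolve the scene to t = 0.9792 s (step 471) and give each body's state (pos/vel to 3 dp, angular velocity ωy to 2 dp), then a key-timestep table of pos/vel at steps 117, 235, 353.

State at t = 0.9792 s:
  obj    pos=(+4.012,-2.603) vel=(+8.063,-5.459) ωy=+133.37

Key-timestep trajectory:
   step    t(s)  obj.x    obj.z    obj.vx   obj.vz 
    117  0.2432   +0.308  -0.095  +2.003  -1.356
    235  0.4886   +1.047  -0.595  +4.023  -2.724
    353  0.7339   +2.282  -1.431  +6.043  -4.091


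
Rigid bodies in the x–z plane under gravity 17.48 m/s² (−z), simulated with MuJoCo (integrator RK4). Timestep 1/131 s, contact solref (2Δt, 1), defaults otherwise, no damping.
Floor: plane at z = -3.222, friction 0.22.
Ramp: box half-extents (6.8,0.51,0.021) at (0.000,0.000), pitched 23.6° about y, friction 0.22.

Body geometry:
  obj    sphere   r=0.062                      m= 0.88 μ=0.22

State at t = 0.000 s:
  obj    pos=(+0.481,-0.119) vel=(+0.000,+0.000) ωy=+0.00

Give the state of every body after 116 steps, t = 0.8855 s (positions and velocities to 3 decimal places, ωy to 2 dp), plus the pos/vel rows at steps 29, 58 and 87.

State at t = 0.8855 s:
  obj    pos=(+2.277,-0.904) vel=(+4.056,-1.772) ωy=+71.36

Key-timestep trajectory:
   step    t(s)  obj.x    obj.z    obj.vx   obj.vz 
     29  0.2214   +0.593  -0.169  +1.014  -0.443
     58  0.4427   +0.930  -0.316  +2.028  -0.886
     87  0.6641   +1.491  -0.561  +3.042  -1.329


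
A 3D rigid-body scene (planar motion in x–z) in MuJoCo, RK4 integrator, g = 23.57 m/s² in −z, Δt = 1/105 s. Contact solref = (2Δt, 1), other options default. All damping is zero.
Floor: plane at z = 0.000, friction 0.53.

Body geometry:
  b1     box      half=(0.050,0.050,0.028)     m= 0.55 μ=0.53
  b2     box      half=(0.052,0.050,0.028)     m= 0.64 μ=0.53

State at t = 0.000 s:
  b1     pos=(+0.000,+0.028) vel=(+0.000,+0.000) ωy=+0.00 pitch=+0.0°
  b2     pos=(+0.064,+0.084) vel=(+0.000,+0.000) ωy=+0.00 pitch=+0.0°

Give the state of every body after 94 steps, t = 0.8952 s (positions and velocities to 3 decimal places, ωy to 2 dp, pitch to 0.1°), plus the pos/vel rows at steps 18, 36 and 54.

State at t = 0.8952 s:
  b1     pos=(+0.000,+0.028) vel=(+0.000,+0.000) ωy=+0.00 pitch=+0.0°
  b2     pos=(+0.112,+0.052) vel=(+0.000,+0.000) ωy=+0.00 pitch=+90.0°

Key-timestep trajectory:
   step    t(s)  b1.x    b1.z    b1.vx   b1.vz   b2.x    b2.z    b2.vx   b2.vz 
     18  0.1714   +0.000  +0.028  +0.000  +0.000   +0.117  +0.051  +0.395  +0.099
     36  0.3429   +0.000  +0.028  +0.000  +0.000   +0.129  +0.058  -0.146  -0.026
     54  0.5143   +0.000  +0.028  +0.000  +0.000   +0.115  +0.052  +0.019  +0.026


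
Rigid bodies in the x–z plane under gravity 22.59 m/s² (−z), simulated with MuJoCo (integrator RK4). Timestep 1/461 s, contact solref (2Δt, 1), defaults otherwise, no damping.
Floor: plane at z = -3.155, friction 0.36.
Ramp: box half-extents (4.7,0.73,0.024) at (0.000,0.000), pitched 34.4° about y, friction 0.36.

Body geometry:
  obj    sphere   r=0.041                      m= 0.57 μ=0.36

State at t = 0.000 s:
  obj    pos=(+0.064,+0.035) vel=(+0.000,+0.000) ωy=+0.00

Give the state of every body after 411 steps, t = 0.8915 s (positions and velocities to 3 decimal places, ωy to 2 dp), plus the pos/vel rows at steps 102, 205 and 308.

State at t = 0.8915 s:
  obj    pos=(+3.054,-2.012) vel=(+6.706,-4.592) ωy=+198.21

Key-timestep trajectory:
   step    t(s)  obj.x    obj.z    obj.vx   obj.vz 
    102  0.2213   +0.248  -0.091  +1.664  -1.140
    205  0.4447   +0.808  -0.474  +3.345  -2.290
    308  0.6681   +1.743  -1.115  +5.026  -3.441


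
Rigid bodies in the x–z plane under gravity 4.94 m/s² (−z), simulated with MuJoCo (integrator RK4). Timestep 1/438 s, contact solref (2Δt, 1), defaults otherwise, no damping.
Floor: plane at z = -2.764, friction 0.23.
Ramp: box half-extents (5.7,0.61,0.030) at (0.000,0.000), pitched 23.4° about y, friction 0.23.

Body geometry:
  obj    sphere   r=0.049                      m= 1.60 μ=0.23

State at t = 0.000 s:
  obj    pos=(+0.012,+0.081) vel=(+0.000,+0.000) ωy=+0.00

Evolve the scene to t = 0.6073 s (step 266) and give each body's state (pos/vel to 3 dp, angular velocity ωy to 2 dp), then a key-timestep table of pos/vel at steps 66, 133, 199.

State at t = 0.6073 s:
  obj    pos=(+0.249,-0.022) vel=(+0.781,-0.338) ωy=+17.37

Key-timestep trajectory:
   step    t(s)  obj.x    obj.z    obj.vx   obj.vz 
     66  0.1507   +0.027  +0.075  +0.194  -0.084
    133  0.3037   +0.071  +0.055  +0.391  -0.169
    199  0.4543   +0.145  +0.023  +0.584  -0.253


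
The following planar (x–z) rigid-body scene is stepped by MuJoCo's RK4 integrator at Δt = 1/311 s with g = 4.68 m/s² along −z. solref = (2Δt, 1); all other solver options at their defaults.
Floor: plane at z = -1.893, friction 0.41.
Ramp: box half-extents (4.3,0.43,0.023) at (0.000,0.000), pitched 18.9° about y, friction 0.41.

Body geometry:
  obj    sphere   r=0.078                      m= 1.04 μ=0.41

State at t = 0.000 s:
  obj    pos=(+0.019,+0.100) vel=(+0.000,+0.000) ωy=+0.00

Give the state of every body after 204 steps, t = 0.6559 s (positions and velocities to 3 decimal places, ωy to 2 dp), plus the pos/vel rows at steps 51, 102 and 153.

State at t = 0.6559 s:
  obj    pos=(+0.239,+0.025) vel=(+0.672,-0.230) ωy=+9.10

Key-timestep trajectory:
   step    t(s)  obj.x    obj.z    obj.vx   obj.vz 
     51  0.1640   +0.033  +0.096  +0.168  -0.058
    102  0.3280   +0.074  +0.081  +0.336  -0.115
    153  0.4920   +0.143  +0.058  +0.504  -0.173


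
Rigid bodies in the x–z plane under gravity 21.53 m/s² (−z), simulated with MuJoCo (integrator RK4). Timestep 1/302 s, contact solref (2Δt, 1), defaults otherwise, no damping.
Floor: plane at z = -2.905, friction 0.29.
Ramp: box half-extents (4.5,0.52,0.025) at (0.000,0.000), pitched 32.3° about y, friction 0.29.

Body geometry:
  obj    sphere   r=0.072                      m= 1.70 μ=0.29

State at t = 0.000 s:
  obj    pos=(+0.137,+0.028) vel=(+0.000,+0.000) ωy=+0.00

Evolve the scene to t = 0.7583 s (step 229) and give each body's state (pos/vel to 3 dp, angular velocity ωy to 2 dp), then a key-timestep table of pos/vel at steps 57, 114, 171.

State at t = 0.7583 s:
  obj    pos=(+2.134,-1.234) vel=(+5.267,-3.330) ωy=+86.53

Key-timestep trajectory:
   step    t(s)  obj.x    obj.z    obj.vx   obj.vz 
     57  0.1887   +0.261  -0.050  +1.311  -0.829
    114  0.3775   +0.632  -0.285  +2.622  -1.658
    171  0.5662   +1.251  -0.676  +3.933  -2.487


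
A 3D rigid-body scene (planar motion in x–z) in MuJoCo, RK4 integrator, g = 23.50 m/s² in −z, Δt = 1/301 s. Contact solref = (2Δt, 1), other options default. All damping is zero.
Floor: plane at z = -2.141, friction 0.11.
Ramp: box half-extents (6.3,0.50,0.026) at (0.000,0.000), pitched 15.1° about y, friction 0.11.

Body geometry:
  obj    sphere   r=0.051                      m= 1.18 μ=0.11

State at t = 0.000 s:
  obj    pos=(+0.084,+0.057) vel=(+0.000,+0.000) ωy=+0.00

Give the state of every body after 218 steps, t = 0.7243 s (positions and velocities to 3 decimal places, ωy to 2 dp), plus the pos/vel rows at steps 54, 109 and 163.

State at t = 0.7243 s:
  obj    pos=(+1.191,-0.242) vel=(+3.058,-0.825) ωy=+62.08

Key-timestep trajectory:
   step    t(s)  obj.x    obj.z    obj.vx   obj.vz 
     54  0.1794   +0.152  +0.039  +0.758  -0.204
    109  0.3621   +0.361  -0.018  +1.529  -0.413
    163  0.5415   +0.703  -0.110  +2.286  -0.617


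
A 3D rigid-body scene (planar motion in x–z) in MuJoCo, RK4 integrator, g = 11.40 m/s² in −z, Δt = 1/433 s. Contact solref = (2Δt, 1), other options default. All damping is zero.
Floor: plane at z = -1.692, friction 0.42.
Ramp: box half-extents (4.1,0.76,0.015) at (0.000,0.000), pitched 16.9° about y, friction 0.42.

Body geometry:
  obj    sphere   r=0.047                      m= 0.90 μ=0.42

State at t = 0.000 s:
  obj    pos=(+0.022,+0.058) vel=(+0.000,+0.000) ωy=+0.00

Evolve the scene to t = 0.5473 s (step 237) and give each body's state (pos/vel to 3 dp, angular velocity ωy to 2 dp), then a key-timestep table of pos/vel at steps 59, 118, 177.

State at t = 0.5473 s:
  obj    pos=(+0.361,-0.045) vel=(+1.240,-0.377) ωy=+27.56

Key-timestep trajectory:
   step    t(s)  obj.x    obj.z    obj.vx   obj.vz 
     59  0.1363   +0.043  +0.052  +0.309  -0.094
    118  0.2725   +0.106  +0.033  +0.617  -0.188
    177  0.4088   +0.211  +0.001  +0.926  -0.281


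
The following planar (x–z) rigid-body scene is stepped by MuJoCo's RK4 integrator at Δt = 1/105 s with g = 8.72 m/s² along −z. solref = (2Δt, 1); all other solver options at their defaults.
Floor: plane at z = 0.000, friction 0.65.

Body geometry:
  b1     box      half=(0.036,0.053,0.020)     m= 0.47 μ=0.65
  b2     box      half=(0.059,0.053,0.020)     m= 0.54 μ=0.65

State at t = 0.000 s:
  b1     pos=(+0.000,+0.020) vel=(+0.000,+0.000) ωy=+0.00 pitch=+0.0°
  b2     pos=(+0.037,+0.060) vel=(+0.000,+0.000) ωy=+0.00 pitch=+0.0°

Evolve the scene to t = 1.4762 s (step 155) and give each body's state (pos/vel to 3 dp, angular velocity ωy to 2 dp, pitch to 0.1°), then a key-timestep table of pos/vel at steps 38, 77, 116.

State at t = 1.4762 s:
  b1     pos=(-0.001,+0.020) vel=(-0.001,+0.000) ωy=+0.00 pitch=+0.0°
  b2     pos=(+0.050,+0.053) vel=(+0.000,-0.001) ωy=-0.03 pitch=+40.2°

Key-timestep trajectory:
   step    t(s)  b1.x    b1.z    b1.vx   b1.vz   b2.x    b2.z    b2.vx   b2.vz 
     38  0.3619   +0.000  +0.020  +0.000  +0.000   +0.053  +0.054  +0.055  +0.057
     77  0.7333   +0.000  +0.020  -0.001  +0.000   +0.050  +0.054  +0.000  -0.001
    116  1.1048   -0.001  +0.020  -0.001  +0.000   +0.050  +0.054  +0.000  -0.001


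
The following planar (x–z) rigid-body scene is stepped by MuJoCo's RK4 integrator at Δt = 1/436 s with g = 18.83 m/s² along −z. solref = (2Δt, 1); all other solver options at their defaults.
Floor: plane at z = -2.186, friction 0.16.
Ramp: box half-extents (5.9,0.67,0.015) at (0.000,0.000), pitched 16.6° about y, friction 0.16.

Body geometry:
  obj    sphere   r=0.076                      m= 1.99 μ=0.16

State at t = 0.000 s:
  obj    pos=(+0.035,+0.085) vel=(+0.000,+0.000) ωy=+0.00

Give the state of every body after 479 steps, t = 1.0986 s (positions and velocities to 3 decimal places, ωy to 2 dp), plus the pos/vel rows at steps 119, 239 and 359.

State at t = 1.0986 s:
  obj    pos=(+2.257,-0.578) vel=(+4.046,-1.206) ωy=+55.54

Key-timestep trajectory:
   step    t(s)  obj.x    obj.z    obj.vx   obj.vz 
    119  0.2729   +0.172  +0.044  +1.005  -0.300
    239  0.5482   +0.588  -0.080  +2.019  -0.602
    359  0.8234   +1.283  -0.288  +3.032  -0.904
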